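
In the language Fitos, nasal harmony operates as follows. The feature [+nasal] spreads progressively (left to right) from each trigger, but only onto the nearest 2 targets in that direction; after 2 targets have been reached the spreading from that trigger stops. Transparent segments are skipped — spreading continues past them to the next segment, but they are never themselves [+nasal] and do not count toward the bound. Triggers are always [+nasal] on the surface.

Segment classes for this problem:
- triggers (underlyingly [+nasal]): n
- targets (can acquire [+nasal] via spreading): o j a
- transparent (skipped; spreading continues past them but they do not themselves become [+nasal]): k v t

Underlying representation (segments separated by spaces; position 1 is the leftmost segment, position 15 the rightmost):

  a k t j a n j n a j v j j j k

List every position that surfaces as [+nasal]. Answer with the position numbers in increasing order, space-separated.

From /n/ at 6 rightward: 7 /j/ → [+nasal]; 8 /n/ is itself a trigger — this domain ends here.
From /n/ at 8 rightward: 9 /a/ → [+nasal]; 10 /j/ → [+nasal]; bound reached.
Targets with no active source: positions 1 4 5 12 13 14 stay [-nasal].

6 7 8 9 10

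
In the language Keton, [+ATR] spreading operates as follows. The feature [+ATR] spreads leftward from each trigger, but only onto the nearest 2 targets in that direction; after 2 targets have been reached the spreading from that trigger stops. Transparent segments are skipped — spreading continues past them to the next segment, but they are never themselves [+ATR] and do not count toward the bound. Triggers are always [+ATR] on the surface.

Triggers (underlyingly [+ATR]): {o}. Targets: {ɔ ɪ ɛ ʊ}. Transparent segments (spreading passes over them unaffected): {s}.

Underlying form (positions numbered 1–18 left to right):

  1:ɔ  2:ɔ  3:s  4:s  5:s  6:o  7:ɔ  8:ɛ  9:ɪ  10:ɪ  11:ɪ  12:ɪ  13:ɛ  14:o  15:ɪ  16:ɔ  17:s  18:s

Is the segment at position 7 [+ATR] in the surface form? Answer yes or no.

no

From /o/ at 6 leftward: 5 /s/ transparent; 4 /s/ transparent; 3 /s/ transparent; 2 /ɔ/ → [+ATR]; 1 /ɔ/ → [+ATR]; bound reached.
From /o/ at 14 leftward: 13 /ɛ/ → [+ATR]; 12 /ɪ/ → [+ATR]; bound reached.
Targets with no active source: positions 7 8 9 10 11 15 16 stay [-ATR].
[+ATR] positions on the surface: 1 2 6 12 13 14.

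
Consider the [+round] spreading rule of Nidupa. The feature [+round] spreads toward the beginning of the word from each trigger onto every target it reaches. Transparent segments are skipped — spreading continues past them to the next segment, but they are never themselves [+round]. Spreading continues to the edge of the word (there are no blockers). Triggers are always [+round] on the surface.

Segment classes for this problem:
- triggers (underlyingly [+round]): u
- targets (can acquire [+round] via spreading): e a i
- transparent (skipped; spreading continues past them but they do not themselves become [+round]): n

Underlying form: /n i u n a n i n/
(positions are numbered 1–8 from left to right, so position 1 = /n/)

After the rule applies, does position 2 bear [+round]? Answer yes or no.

From /u/ at 3 leftward: 2 /i/ → [+round]; 1 /n/ transparent; word edge.
Targets with no active source: positions 5 7 stay [-round].
[+round] positions on the surface: 2 3.

yes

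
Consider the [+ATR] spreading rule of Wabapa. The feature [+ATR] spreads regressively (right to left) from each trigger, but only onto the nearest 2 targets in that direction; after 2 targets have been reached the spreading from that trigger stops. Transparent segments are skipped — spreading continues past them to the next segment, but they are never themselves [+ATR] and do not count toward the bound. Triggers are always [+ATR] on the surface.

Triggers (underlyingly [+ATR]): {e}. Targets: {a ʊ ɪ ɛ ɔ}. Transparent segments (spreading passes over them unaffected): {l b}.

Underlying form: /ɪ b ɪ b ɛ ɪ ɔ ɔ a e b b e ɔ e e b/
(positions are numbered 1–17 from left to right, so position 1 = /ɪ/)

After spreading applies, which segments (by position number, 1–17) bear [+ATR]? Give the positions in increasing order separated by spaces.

8 9 10 13 14 15 16

From /e/ at 10 leftward: 9 /a/ → [+ATR]; 8 /ɔ/ → [+ATR]; bound reached.
From /e/ at 13 leftward: 12 /b/ transparent; 11 /b/ transparent; 10 /e/ is itself a trigger — this domain ends here.
From /e/ at 15 leftward: 14 /ɔ/ → [+ATR]; 13 /e/ is itself a trigger — this domain ends here.
From /e/ at 16 leftward: 15 /e/ is itself a trigger — this domain ends here.
Targets with no active source: positions 1 3 5 6 7 stay [-ATR].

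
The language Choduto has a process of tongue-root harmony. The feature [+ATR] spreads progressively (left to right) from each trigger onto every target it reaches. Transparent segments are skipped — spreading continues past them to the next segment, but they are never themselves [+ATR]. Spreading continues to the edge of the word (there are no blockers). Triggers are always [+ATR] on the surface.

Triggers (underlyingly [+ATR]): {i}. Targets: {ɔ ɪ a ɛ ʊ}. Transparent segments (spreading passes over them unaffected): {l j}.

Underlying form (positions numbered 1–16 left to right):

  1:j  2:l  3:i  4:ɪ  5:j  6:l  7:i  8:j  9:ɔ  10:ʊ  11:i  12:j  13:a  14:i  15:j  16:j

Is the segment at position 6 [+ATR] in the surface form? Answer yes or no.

From /i/ at 3 rightward: 4 /ɪ/ → [+ATR]; 5 /j/ transparent; 6 /l/ transparent; 7 /i/ is itself a trigger — this domain ends here.
From /i/ at 7 rightward: 8 /j/ transparent; 9 /ɔ/ → [+ATR]; 10 /ʊ/ → [+ATR]; 11 /i/ is itself a trigger — this domain ends here.
From /i/ at 11 rightward: 12 /j/ transparent; 13 /a/ → [+ATR]; 14 /i/ is itself a trigger — this domain ends here.
From /i/ at 14 rightward: 15 /j/ transparent; 16 /j/ transparent; word edge.
[+ATR] positions on the surface: 3 4 7 9 10 11 13 14.

no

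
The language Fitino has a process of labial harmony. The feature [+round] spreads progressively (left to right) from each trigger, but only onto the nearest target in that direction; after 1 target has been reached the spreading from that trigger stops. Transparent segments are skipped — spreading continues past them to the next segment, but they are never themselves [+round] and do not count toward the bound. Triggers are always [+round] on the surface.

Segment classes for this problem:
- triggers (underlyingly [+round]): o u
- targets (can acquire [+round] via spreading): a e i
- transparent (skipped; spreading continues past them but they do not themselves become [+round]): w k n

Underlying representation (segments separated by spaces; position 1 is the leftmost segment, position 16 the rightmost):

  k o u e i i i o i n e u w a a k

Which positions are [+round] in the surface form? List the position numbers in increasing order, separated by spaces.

2 3 4 8 9 12 14

From /o/ at 2 rightward: 3 /u/ is itself a trigger — this domain ends here.
From /u/ at 3 rightward: 4 /e/ → [+round]; bound reached.
From /o/ at 8 rightward: 9 /i/ → [+round]; bound reached.
From /u/ at 12 rightward: 13 /w/ transparent; 14 /a/ → [+round]; bound reached.
Targets with no active source: positions 5 6 7 11 15 stay [-round].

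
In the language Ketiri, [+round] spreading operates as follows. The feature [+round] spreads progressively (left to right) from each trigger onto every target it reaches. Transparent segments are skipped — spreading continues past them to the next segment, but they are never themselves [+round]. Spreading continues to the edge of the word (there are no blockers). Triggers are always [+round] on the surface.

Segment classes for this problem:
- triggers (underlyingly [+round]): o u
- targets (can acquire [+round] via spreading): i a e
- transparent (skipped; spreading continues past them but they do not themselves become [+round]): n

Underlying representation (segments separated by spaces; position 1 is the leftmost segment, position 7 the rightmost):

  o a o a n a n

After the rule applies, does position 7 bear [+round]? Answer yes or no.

no

From /o/ at 1 rightward: 2 /a/ → [+round]; 3 /o/ is itself a trigger — this domain ends here.
From /o/ at 3 rightward: 4 /a/ → [+round]; 5 /n/ transparent; 6 /a/ → [+round]; 7 /n/ transparent; word edge.
[+round] positions on the surface: 1 2 3 4 6.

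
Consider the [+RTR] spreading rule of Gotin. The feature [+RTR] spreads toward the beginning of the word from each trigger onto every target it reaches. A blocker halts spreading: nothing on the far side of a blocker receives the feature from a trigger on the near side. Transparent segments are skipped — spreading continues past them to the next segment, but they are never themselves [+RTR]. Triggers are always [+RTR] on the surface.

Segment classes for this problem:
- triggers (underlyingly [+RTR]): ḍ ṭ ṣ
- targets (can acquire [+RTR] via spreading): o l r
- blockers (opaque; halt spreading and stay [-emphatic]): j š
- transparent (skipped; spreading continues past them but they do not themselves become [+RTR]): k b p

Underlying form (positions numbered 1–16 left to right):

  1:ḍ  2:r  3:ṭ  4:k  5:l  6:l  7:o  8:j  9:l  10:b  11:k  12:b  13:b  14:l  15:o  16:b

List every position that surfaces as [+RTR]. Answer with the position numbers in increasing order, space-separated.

From /ḍ/ at 1 leftward: word edge.
From /ṭ/ at 3 leftward: 2 /r/ → [+RTR]; 1 /ḍ/ is itself a trigger — this domain ends here.
Targets with no active source: positions 5 6 7 9 14 15 stay [-emphatic].

1 2 3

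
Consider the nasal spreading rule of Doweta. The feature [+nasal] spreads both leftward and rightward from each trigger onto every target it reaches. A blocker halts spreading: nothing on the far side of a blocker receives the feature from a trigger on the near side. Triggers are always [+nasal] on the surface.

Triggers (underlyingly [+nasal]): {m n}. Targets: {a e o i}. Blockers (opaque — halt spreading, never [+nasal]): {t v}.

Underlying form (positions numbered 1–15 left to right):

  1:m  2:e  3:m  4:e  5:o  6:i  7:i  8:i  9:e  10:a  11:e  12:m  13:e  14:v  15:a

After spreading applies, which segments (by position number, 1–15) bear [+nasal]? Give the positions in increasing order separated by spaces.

From /m/ at 1 rightward: 2 /e/ → [+nasal]; 3 /m/ is itself a trigger — this domain ends here.
From /m/ at 1 leftward: word edge.
From /m/ at 3 rightward: 4 /e/ → [+nasal]; 5 /o/ → [+nasal]; 6 /i/ → [+nasal]; 7 /i/ → [+nasal]; 8 /i/ → [+nasal]; 9 /e/ → [+nasal]; 10 /a/ → [+nasal]; 11 /e/ → [+nasal]; 12 /m/ is itself a trigger — this domain ends here.
From /m/ at 3 leftward: 2 /e/ → [+nasal]; 1 /m/ is itself a trigger — this domain ends here.
From /m/ at 12 rightward: 13 /e/ → [+nasal]; 14 /v/ blocks.
From /m/ at 12 leftward: 11 /e/ → [+nasal]; 10 /a/ → [+nasal]; 9 /e/ → [+nasal]; 8 /i/ → [+nasal]; 7 /i/ → [+nasal]; 6 /i/ → [+nasal]; 5 /o/ → [+nasal]; 4 /e/ → [+nasal]; 3 /m/ is itself a trigger — this domain ends here.
Target with no active source: position 15 stays [-nasal].

1 2 3 4 5 6 7 8 9 10 11 12 13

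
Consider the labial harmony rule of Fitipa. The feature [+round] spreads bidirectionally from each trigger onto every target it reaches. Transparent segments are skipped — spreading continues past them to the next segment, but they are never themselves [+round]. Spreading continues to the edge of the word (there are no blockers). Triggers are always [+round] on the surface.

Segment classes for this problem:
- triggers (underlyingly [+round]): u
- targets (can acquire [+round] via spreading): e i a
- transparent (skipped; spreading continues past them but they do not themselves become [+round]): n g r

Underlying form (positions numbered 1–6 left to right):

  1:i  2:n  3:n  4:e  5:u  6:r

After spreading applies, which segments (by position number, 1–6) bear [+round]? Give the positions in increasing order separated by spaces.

1 4 5

From /u/ at 5 rightward: 6 /r/ transparent; word edge.
From /u/ at 5 leftward: 4 /e/ → [+round]; 3 /n/ transparent; 2 /n/ transparent; 1 /i/ → [+round]; word edge.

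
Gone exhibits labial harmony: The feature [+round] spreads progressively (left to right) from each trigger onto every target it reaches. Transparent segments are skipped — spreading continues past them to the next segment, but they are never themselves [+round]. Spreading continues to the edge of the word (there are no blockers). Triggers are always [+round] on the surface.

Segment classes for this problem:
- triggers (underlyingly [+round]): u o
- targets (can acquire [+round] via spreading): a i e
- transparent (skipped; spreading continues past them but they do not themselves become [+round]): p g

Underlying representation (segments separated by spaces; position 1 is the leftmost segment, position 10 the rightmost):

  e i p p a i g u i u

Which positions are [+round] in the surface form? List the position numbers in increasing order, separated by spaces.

8 9 10

From /u/ at 8 rightward: 9 /i/ → [+round]; 10 /u/ is itself a trigger — this domain ends here.
From /u/ at 10 rightward: word edge.
Targets with no active source: positions 1 2 5 6 stay [-round].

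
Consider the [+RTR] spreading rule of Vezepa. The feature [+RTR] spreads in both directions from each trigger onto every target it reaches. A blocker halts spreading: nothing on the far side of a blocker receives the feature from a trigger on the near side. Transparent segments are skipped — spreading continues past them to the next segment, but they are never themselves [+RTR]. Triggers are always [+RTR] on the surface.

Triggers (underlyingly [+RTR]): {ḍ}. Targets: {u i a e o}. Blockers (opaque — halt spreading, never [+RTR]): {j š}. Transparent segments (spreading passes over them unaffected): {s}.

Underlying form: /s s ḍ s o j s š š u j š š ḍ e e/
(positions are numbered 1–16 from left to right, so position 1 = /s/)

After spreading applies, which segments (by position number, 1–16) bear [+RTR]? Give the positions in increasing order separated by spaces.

From /ḍ/ at 3 rightward: 4 /s/ transparent; 5 /o/ → [+RTR]; 6 /j/ blocks.
From /ḍ/ at 3 leftward: 2 /s/ transparent; 1 /s/ transparent; word edge.
From /ḍ/ at 14 rightward: 15 /e/ → [+RTR]; 16 /e/ → [+RTR]; word edge.
From /ḍ/ at 14 leftward: 13 /š/ blocks.
Target with no active source: position 10 stays [-emphatic].

3 5 14 15 16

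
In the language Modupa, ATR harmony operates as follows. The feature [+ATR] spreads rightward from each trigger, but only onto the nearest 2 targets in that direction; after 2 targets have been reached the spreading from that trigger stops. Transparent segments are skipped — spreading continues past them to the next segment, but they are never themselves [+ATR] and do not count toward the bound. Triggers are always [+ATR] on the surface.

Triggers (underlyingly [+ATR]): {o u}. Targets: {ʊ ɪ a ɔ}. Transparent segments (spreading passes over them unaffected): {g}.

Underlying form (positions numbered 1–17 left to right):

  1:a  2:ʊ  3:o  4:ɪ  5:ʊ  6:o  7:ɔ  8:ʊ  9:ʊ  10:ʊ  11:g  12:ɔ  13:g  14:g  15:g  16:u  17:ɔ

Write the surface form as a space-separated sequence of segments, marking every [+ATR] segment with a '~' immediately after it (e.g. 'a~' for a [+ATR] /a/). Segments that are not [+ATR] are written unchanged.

a ʊ o~ ɪ~ ʊ~ o~ ɔ~ ʊ~ ʊ ʊ g ɔ g g g u~ ɔ~

From /o/ at 3 rightward: 4 /ɪ/ → [+ATR]; 5 /ʊ/ → [+ATR]; bound reached.
From /o/ at 6 rightward: 7 /ɔ/ → [+ATR]; 8 /ʊ/ → [+ATR]; bound reached.
From /u/ at 16 rightward: 17 /ɔ/ → [+ATR]; word edge.
Targets with no active source: positions 1 2 9 10 12 stay [-ATR].
[+ATR] positions on the surface: 3 4 5 6 7 8 16 17.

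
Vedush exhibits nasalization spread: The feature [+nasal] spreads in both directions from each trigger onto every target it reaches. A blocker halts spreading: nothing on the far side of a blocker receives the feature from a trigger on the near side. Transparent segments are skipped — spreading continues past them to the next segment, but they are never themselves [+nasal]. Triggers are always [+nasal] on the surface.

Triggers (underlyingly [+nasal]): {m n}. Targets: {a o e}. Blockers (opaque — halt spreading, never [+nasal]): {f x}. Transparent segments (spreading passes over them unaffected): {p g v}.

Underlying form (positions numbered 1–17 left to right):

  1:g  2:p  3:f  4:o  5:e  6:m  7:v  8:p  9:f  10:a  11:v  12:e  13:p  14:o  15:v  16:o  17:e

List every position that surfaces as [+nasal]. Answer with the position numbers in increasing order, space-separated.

From /m/ at 6 rightward: 7 /v/ transparent; 8 /p/ transparent; 9 /f/ blocks.
From /m/ at 6 leftward: 5 /e/ → [+nasal]; 4 /o/ → [+nasal]; 3 /f/ blocks.
Targets with no active source: positions 10 12 14 16 17 stay [-nasal].

4 5 6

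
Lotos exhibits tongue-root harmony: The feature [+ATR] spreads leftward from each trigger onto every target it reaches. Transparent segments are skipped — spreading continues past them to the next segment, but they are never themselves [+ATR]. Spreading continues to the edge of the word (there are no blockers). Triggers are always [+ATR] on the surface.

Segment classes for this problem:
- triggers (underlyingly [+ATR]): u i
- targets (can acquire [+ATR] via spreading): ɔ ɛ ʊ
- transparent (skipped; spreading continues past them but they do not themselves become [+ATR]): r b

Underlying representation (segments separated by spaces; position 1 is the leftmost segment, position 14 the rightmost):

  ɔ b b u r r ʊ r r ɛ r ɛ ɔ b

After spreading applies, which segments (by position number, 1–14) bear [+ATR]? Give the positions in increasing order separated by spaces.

1 4

From /u/ at 4 leftward: 3 /b/ transparent; 2 /b/ transparent; 1 /ɔ/ → [+ATR]; word edge.
Targets with no active source: positions 7 10 12 13 stay [-ATR].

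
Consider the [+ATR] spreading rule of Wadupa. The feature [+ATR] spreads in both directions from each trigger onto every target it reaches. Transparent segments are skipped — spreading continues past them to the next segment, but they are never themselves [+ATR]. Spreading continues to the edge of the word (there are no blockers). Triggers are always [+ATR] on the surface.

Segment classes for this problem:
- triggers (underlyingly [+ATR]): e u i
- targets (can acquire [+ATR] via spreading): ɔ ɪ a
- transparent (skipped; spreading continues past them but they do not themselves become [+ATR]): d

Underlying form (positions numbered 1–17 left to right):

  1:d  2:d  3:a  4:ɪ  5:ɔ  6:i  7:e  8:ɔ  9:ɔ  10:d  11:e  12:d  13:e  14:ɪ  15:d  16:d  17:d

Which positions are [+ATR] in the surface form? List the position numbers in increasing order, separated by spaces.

3 4 5 6 7 8 9 11 13 14

From /i/ at 6 rightward: 7 /e/ is itself a trigger — this domain ends here.
From /i/ at 6 leftward: 5 /ɔ/ → [+ATR]; 4 /ɪ/ → [+ATR]; 3 /a/ → [+ATR]; 2 /d/ transparent; 1 /d/ transparent; word edge.
From /e/ at 7 rightward: 8 /ɔ/ → [+ATR]; 9 /ɔ/ → [+ATR]; 10 /d/ transparent; 11 /e/ is itself a trigger — this domain ends here.
From /e/ at 7 leftward: 6 /i/ is itself a trigger — this domain ends here.
From /e/ at 11 rightward: 12 /d/ transparent; 13 /e/ is itself a trigger — this domain ends here.
From /e/ at 11 leftward: 10 /d/ transparent; 9 /ɔ/ → [+ATR]; 8 /ɔ/ → [+ATR]; 7 /e/ is itself a trigger — this domain ends here.
From /e/ at 13 rightward: 14 /ɪ/ → [+ATR]; 15 /d/ transparent; 16 /d/ transparent; 17 /d/ transparent; word edge.
From /e/ at 13 leftward: 12 /d/ transparent; 11 /e/ is itself a trigger — this domain ends here.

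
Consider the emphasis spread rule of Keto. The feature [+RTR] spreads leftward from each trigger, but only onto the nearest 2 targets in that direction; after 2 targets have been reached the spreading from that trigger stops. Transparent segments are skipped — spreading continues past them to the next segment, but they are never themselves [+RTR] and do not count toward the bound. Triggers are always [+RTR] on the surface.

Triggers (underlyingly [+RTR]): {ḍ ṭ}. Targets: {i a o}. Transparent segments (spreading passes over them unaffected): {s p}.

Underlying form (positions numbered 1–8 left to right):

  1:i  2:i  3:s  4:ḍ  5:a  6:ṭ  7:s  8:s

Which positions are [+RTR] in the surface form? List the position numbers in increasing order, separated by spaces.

From /ḍ/ at 4 leftward: 3 /s/ transparent; 2 /i/ → [+RTR]; 1 /i/ → [+RTR]; bound reached.
From /ṭ/ at 6 leftward: 5 /a/ → [+RTR]; 4 /ḍ/ is itself a trigger — this domain ends here.

1 2 4 5 6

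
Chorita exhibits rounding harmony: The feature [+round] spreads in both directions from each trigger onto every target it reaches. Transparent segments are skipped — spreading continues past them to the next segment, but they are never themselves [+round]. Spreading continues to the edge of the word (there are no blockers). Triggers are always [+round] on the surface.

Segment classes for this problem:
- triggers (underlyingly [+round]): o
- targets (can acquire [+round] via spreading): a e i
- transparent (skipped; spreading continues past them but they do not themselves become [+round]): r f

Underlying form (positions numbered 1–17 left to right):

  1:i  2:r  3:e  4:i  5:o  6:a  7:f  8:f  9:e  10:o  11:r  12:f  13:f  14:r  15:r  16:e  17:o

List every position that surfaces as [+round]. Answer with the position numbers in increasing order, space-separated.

From /o/ at 5 rightward: 6 /a/ → [+round]; 7 /f/ transparent; 8 /f/ transparent; 9 /e/ → [+round]; 10 /o/ is itself a trigger — this domain ends here.
From /o/ at 5 leftward: 4 /i/ → [+round]; 3 /e/ → [+round]; 2 /r/ transparent; 1 /i/ → [+round]; word edge.
From /o/ at 10 rightward: 11 /r/ transparent; 12 /f/ transparent; 13 /f/ transparent; 14 /r/ transparent; 15 /r/ transparent; 16 /e/ → [+round]; 17 /o/ is itself a trigger — this domain ends here.
From /o/ at 10 leftward: 9 /e/ → [+round]; 8 /f/ transparent; 7 /f/ transparent; 6 /a/ → [+round]; 5 /o/ is itself a trigger — this domain ends here.
From /o/ at 17 rightward: word edge.
From /o/ at 17 leftward: 16 /e/ → [+round]; 15 /r/ transparent; 14 /r/ transparent; 13 /f/ transparent; 12 /f/ transparent; 11 /r/ transparent; 10 /o/ is itself a trigger — this domain ends here.

1 3 4 5 6 9 10 16 17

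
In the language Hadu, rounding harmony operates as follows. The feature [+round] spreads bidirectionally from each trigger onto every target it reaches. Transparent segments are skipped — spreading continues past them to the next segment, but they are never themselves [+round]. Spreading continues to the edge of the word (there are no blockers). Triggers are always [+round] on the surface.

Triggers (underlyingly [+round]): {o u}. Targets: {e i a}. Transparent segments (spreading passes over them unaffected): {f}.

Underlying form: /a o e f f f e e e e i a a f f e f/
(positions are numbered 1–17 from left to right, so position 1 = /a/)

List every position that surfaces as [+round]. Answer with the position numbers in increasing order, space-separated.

From /o/ at 2 rightward: 3 /e/ → [+round]; 4 /f/ transparent; 5 /f/ transparent; 6 /f/ transparent; 7 /e/ → [+round]; 8 /e/ → [+round]; 9 /e/ → [+round]; 10 /e/ → [+round]; 11 /i/ → [+round]; 12 /a/ → [+round]; 13 /a/ → [+round]; 14 /f/ transparent; 15 /f/ transparent; 16 /e/ → [+round]; 17 /f/ transparent; word edge.
From /o/ at 2 leftward: 1 /a/ → [+round]; word edge.

1 2 3 7 8 9 10 11 12 13 16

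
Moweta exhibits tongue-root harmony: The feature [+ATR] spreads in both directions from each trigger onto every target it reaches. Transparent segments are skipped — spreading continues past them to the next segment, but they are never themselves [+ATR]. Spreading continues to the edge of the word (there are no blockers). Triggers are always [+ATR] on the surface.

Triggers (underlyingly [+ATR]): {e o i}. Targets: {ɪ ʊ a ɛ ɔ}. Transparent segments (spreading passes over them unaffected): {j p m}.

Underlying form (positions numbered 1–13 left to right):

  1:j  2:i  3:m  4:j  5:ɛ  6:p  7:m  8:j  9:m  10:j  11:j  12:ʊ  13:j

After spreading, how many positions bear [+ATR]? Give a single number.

From /i/ at 2 rightward: 3 /m/ transparent; 4 /j/ transparent; 5 /ɛ/ → [+ATR]; 6 /p/ transparent; 7 /m/ transparent; 8 /j/ transparent; 9 /m/ transparent; 10 /j/ transparent; 11 /j/ transparent; 12 /ʊ/ → [+ATR]; 13 /j/ transparent; word edge.
From /i/ at 2 leftward: 1 /j/ transparent; word edge.
[+ATR] positions on the surface: 2 5 12.

3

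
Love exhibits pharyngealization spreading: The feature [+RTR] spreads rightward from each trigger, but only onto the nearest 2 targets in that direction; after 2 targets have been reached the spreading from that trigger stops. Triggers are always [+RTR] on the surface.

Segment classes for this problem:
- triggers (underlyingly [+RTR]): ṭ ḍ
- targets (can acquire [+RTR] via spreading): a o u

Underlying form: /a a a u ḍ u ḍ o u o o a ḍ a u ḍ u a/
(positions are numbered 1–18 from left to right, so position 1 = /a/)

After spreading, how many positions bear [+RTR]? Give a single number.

From /ḍ/ at 5 rightward: 6 /u/ → [+RTR]; 7 /ḍ/ is itself a trigger — this domain ends here.
From /ḍ/ at 7 rightward: 8 /o/ → [+RTR]; 9 /u/ → [+RTR]; bound reached.
From /ḍ/ at 13 rightward: 14 /a/ → [+RTR]; 15 /u/ → [+RTR]; bound reached.
From /ḍ/ at 16 rightward: 17 /u/ → [+RTR]; 18 /a/ → [+RTR]; bound reached.
Targets with no active source: positions 1 2 3 4 10 11 12 stay [-emphatic].
[+RTR] positions on the surface: 5 6 7 8 9 13 14 15 16 17 18.

11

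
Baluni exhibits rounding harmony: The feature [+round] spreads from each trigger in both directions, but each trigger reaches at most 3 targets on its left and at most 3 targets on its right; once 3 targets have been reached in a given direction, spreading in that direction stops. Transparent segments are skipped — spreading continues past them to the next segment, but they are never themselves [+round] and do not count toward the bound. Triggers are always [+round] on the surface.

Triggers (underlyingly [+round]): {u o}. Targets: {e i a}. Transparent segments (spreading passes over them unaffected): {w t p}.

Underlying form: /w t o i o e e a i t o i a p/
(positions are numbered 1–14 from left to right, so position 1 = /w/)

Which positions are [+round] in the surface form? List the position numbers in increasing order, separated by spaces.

3 4 5 6 7 8 9 11 12 13

From /o/ at 3 rightward: 4 /i/ → [+round]; 5 /o/ is itself a trigger — this domain ends here.
From /o/ at 3 leftward: 2 /t/ transparent; 1 /w/ transparent; word edge.
From /o/ at 5 rightward: 6 /e/ → [+round]; 7 /e/ → [+round]; 8 /a/ → [+round]; bound reached.
From /o/ at 5 leftward: 4 /i/ → [+round]; 3 /o/ is itself a trigger — this domain ends here.
From /o/ at 11 rightward: 12 /i/ → [+round]; 13 /a/ → [+round]; 14 /p/ transparent; word edge.
From /o/ at 11 leftward: 10 /t/ transparent; 9 /i/ → [+round]; 8 /a/ → [+round]; 7 /e/ → [+round]; bound reached.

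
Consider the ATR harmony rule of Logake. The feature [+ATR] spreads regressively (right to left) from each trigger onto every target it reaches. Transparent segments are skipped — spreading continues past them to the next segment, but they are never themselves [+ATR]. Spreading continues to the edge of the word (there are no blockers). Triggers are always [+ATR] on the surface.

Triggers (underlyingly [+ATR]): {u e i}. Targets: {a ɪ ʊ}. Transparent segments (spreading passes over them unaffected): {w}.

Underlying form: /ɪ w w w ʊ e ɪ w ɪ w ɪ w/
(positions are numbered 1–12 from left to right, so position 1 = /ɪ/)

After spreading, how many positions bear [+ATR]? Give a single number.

3

From /e/ at 6 leftward: 5 /ʊ/ → [+ATR]; 4 /w/ transparent; 3 /w/ transparent; 2 /w/ transparent; 1 /ɪ/ → [+ATR]; word edge.
Targets with no active source: positions 7 9 11 stay [-ATR].
[+ATR] positions on the surface: 1 5 6.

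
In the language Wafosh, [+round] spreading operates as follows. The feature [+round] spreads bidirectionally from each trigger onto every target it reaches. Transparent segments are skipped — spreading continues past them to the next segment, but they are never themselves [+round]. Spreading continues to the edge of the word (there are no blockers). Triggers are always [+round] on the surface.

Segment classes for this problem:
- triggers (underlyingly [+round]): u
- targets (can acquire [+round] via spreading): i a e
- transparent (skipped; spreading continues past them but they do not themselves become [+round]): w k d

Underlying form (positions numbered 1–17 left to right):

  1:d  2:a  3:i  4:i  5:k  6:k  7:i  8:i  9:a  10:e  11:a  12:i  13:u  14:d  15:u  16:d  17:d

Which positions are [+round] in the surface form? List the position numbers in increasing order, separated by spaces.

2 3 4 7 8 9 10 11 12 13 15

From /u/ at 13 rightward: 14 /d/ transparent; 15 /u/ is itself a trigger — this domain ends here.
From /u/ at 13 leftward: 12 /i/ → [+round]; 11 /a/ → [+round]; 10 /e/ → [+round]; 9 /a/ → [+round]; 8 /i/ → [+round]; 7 /i/ → [+round]; 6 /k/ transparent; 5 /k/ transparent; 4 /i/ → [+round]; 3 /i/ → [+round]; 2 /a/ → [+round]; 1 /d/ transparent; word edge.
From /u/ at 15 rightward: 16 /d/ transparent; 17 /d/ transparent; word edge.
From /u/ at 15 leftward: 14 /d/ transparent; 13 /u/ is itself a trigger — this domain ends here.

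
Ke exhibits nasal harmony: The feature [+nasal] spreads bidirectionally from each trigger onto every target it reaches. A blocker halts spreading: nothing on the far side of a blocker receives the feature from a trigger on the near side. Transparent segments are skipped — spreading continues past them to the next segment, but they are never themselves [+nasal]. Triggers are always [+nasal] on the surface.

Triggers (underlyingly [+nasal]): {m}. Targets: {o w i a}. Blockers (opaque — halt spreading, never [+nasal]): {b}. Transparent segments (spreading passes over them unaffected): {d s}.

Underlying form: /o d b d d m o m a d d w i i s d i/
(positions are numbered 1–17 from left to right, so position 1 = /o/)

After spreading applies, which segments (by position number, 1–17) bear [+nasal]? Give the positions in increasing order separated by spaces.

6 7 8 9 12 13 14 17

From /m/ at 6 rightward: 7 /o/ → [+nasal]; 8 /m/ is itself a trigger — this domain ends here.
From /m/ at 6 leftward: 5 /d/ transparent; 4 /d/ transparent; 3 /b/ blocks.
From /m/ at 8 rightward: 9 /a/ → [+nasal]; 10 /d/ transparent; 11 /d/ transparent; 12 /w/ → [+nasal]; 13 /i/ → [+nasal]; 14 /i/ → [+nasal]; 15 /s/ transparent; 16 /d/ transparent; 17 /i/ → [+nasal]; word edge.
From /m/ at 8 leftward: 7 /o/ → [+nasal]; 6 /m/ is itself a trigger — this domain ends here.
Target with no active source: position 1 stays [-nasal].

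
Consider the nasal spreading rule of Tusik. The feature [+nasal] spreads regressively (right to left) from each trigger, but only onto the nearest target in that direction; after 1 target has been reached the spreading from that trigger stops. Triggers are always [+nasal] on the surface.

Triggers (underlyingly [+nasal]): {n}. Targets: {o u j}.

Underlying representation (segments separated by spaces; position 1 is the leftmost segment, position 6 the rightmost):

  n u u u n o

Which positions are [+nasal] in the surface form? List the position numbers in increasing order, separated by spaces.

1 4 5

From /n/ at 1 leftward: word edge.
From /n/ at 5 leftward: 4 /u/ → [+nasal]; bound reached.
Targets with no active source: positions 2 3 6 stay [-nasal].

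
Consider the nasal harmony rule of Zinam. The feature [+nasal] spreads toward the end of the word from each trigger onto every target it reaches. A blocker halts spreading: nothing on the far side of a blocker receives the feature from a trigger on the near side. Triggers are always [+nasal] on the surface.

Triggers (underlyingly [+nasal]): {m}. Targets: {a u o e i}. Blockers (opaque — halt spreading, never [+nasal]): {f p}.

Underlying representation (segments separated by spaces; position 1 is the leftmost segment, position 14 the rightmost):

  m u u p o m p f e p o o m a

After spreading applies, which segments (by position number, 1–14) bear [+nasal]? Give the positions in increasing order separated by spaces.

From /m/ at 1 rightward: 2 /u/ → [+nasal]; 3 /u/ → [+nasal]; 4 /p/ blocks.
From /m/ at 6 rightward: 7 /p/ blocks.
From /m/ at 13 rightward: 14 /a/ → [+nasal]; word edge.
Targets with no active source: positions 5 9 11 12 stay [-nasal].

1 2 3 6 13 14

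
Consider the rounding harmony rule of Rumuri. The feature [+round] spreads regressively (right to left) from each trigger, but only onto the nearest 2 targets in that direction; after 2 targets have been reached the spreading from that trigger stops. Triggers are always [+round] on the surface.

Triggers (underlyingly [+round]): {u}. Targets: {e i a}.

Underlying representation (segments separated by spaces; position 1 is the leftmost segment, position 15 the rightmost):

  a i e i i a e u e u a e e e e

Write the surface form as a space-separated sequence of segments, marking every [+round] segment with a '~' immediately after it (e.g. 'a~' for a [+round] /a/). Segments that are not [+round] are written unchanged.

From /u/ at 8 leftward: 7 /e/ → [+round]; 6 /a/ → [+round]; bound reached.
From /u/ at 10 leftward: 9 /e/ → [+round]; 8 /u/ is itself a trigger — this domain ends here.
Targets with no active source: positions 1 2 3 4 5 11 12 13 14 15 stay [-round].
[+round] positions on the surface: 6 7 8 9 10.

a i e i i a~ e~ u~ e~ u~ a e e e e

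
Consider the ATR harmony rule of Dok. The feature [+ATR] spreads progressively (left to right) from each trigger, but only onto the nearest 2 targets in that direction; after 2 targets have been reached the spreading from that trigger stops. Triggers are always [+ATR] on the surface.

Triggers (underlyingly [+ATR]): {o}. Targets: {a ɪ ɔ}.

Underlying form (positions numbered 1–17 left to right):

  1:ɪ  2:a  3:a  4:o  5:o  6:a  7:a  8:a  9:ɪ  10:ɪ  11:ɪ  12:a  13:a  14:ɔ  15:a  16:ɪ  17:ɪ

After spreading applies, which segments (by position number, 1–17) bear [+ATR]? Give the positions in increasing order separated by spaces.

4 5 6 7

From /o/ at 4 rightward: 5 /o/ is itself a trigger — this domain ends here.
From /o/ at 5 rightward: 6 /a/ → [+ATR]; 7 /a/ → [+ATR]; bound reached.
Targets with no active source: positions 1 2 3 8 9 10 11 12 13 14 15 16 17 stay [-ATR].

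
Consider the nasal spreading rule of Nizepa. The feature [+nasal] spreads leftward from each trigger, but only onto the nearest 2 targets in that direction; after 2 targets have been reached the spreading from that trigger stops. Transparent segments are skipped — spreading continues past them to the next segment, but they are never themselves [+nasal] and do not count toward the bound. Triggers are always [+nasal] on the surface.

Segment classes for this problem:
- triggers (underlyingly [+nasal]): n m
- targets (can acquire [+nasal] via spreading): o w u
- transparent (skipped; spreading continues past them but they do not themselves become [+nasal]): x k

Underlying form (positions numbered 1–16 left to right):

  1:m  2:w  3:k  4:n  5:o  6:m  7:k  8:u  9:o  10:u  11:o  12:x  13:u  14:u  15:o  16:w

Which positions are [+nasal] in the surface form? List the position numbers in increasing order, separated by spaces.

1 2 4 5 6

From /m/ at 1 leftward: word edge.
From /n/ at 4 leftward: 3 /k/ transparent; 2 /w/ → [+nasal]; 1 /m/ is itself a trigger — this domain ends here.
From /m/ at 6 leftward: 5 /o/ → [+nasal]; 4 /n/ is itself a trigger — this domain ends here.
Targets with no active source: positions 8 9 10 11 13 14 15 16 stay [-nasal].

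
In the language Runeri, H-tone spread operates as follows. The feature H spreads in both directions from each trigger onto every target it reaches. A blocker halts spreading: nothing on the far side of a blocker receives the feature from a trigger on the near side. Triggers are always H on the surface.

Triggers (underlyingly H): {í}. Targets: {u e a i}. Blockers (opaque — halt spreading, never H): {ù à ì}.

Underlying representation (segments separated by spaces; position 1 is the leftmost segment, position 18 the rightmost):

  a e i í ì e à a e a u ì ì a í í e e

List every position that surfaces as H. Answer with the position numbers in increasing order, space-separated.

From /í/ at 4 rightward: 5 /ì/ blocks.
From /í/ at 4 leftward: 3 /i/ → H; 2 /e/ → H; 1 /a/ → H; word edge.
From /í/ at 15 rightward: 16 /í/ is itself a trigger — this domain ends here.
From /í/ at 15 leftward: 14 /a/ → H; 13 /ì/ blocks.
From /í/ at 16 rightward: 17 /e/ → H; 18 /e/ → H; word edge.
From /í/ at 16 leftward: 15 /í/ is itself a trigger — this domain ends here.
Targets with no active source: positions 6 8 9 10 11 stay [-high tone].

1 2 3 4 14 15 16 17 18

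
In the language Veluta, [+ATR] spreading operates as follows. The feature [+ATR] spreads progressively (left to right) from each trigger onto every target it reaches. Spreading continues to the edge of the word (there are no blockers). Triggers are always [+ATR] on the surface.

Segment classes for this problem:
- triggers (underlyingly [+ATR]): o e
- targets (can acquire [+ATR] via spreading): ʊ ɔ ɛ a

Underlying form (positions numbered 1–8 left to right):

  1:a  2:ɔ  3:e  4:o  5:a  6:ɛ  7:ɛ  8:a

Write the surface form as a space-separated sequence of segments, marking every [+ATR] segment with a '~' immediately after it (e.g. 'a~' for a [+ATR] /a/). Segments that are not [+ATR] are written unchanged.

a ɔ e~ o~ a~ ɛ~ ɛ~ a~

From /e/ at 3 rightward: 4 /o/ is itself a trigger — this domain ends here.
From /o/ at 4 rightward: 5 /a/ → [+ATR]; 6 /ɛ/ → [+ATR]; 7 /ɛ/ → [+ATR]; 8 /a/ → [+ATR]; word edge.
Targets with no active source: positions 1 2 stay [-ATR].
[+ATR] positions on the surface: 3 4 5 6 7 8.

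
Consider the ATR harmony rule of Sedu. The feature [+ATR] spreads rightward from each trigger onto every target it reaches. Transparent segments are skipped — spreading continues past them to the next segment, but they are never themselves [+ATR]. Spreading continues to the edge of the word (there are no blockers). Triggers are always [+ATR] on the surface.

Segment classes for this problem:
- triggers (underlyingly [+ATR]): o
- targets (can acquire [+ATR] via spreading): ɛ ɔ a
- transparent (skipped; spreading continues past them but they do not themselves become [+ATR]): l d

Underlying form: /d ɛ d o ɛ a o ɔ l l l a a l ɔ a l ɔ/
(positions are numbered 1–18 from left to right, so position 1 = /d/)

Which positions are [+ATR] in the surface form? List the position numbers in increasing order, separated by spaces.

4 5 6 7 8 12 13 15 16 18

From /o/ at 4 rightward: 5 /ɛ/ → [+ATR]; 6 /a/ → [+ATR]; 7 /o/ is itself a trigger — this domain ends here.
From /o/ at 7 rightward: 8 /ɔ/ → [+ATR]; 9 /l/ transparent; 10 /l/ transparent; 11 /l/ transparent; 12 /a/ → [+ATR]; 13 /a/ → [+ATR]; 14 /l/ transparent; 15 /ɔ/ → [+ATR]; 16 /a/ → [+ATR]; 17 /l/ transparent; 18 /ɔ/ → [+ATR]; word edge.
Target with no active source: position 2 stays [-ATR].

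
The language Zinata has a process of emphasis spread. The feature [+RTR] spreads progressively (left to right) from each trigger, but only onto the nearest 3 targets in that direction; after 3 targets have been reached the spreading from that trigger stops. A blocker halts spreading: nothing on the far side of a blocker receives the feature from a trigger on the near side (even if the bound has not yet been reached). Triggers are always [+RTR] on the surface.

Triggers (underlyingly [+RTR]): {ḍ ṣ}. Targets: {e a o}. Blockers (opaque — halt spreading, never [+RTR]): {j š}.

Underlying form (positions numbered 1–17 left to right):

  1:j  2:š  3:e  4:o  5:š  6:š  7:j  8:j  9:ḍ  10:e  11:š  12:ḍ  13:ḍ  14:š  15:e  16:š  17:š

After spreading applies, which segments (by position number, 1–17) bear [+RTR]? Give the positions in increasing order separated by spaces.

9 10 12 13

From /ḍ/ at 9 rightward: 10 /e/ → [+RTR]; 11 /š/ blocks.
From /ḍ/ at 12 rightward: 13 /ḍ/ is itself a trigger — this domain ends here.
From /ḍ/ at 13 rightward: 14 /š/ blocks.
Targets with no active source: positions 3 4 15 stay [-emphatic].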